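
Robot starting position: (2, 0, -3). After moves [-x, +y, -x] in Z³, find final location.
(0, 1, -3)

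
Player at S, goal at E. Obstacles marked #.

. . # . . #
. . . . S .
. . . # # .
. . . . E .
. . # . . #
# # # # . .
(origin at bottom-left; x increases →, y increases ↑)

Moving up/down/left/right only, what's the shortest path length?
4
(one shortest path: (4, 4) → (5, 4) → (5, 3) → (5, 2) → (4, 2))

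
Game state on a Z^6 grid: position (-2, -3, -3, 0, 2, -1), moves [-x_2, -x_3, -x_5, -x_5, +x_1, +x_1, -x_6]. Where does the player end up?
(0, -4, -4, 0, 0, -2)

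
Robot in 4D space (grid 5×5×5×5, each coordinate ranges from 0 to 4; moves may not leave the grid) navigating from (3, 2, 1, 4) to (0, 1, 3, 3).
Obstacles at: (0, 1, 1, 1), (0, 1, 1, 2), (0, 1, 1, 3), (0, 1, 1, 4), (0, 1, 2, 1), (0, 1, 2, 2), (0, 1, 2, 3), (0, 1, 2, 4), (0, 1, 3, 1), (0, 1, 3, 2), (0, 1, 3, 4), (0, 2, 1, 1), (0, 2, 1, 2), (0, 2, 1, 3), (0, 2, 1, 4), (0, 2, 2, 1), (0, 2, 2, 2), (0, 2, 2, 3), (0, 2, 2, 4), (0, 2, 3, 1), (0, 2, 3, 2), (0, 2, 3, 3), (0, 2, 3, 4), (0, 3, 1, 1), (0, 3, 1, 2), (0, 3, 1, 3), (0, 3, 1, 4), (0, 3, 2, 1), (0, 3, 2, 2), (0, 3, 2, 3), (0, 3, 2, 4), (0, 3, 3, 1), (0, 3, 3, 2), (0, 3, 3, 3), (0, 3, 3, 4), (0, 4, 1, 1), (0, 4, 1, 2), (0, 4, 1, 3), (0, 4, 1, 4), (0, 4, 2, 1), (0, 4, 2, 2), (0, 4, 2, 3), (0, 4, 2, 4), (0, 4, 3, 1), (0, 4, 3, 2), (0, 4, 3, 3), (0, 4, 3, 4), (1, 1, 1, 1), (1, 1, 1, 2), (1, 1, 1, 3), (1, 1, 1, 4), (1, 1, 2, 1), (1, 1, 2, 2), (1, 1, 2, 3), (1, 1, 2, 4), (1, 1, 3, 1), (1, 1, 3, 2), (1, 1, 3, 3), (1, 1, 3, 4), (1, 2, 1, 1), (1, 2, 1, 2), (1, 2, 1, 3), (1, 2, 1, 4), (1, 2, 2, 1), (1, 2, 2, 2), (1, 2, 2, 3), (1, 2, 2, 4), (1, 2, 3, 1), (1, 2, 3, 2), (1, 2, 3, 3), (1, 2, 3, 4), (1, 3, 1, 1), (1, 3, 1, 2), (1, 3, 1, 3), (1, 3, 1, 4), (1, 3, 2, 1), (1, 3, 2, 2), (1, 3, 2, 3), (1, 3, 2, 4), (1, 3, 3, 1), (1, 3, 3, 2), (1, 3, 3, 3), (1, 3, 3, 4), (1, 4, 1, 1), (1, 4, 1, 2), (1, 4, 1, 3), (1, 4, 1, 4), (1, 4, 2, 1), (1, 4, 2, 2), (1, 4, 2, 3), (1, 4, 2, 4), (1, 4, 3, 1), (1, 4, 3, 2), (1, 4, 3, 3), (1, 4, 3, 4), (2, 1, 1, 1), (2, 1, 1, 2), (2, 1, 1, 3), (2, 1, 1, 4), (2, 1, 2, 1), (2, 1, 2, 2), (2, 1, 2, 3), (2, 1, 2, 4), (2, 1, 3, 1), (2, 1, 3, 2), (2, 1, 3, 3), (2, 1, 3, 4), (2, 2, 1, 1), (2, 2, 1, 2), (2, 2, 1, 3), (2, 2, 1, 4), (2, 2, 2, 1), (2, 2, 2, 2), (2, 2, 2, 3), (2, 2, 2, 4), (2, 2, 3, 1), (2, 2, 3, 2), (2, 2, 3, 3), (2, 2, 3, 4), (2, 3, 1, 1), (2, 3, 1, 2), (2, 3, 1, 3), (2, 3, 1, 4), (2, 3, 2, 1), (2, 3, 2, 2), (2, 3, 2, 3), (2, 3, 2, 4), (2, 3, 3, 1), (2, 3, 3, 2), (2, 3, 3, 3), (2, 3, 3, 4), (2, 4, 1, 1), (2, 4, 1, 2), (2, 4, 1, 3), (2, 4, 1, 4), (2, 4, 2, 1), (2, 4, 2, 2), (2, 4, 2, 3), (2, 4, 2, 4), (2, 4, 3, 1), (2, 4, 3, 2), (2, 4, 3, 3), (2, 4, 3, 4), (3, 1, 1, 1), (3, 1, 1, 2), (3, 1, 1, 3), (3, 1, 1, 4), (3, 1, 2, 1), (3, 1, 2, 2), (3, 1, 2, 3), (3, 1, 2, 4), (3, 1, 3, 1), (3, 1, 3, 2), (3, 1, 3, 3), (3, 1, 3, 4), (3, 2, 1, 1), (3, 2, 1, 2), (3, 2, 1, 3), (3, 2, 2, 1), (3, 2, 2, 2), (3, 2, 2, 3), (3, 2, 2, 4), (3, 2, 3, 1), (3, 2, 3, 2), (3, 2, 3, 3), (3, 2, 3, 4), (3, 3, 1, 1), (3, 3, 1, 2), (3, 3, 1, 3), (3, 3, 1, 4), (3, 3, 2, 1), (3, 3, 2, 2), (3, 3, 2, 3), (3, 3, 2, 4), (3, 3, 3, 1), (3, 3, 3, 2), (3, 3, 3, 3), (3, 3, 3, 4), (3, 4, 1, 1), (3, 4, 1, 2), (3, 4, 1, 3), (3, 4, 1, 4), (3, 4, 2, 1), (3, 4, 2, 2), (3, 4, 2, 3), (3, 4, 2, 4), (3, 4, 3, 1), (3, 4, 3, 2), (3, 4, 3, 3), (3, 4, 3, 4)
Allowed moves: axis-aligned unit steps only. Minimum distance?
11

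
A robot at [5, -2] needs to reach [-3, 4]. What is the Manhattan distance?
14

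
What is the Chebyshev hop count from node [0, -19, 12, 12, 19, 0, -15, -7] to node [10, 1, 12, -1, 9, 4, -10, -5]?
20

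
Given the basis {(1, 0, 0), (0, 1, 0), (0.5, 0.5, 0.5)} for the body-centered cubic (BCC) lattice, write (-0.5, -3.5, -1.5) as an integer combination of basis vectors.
b₁ - 2b₂ - 3b₃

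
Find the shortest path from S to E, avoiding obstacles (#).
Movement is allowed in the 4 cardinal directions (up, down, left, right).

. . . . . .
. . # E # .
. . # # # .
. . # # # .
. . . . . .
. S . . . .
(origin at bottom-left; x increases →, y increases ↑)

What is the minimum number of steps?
8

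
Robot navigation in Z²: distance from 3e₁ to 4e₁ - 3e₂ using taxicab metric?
4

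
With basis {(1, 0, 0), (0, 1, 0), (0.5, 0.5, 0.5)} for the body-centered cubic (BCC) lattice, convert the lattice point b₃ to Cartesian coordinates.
(0.5, 0.5, 0.5)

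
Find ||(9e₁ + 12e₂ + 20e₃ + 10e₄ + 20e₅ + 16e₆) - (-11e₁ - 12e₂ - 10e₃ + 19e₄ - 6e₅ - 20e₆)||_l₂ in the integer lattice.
62.6817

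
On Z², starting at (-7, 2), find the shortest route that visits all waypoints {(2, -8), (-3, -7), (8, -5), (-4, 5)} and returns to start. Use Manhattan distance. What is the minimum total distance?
56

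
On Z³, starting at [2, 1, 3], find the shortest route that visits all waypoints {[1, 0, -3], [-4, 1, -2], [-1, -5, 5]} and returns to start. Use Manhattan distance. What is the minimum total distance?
42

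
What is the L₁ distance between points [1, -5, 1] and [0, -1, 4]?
8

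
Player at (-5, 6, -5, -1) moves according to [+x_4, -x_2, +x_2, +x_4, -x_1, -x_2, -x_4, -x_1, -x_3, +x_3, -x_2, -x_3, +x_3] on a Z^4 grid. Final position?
(-7, 4, -5, 0)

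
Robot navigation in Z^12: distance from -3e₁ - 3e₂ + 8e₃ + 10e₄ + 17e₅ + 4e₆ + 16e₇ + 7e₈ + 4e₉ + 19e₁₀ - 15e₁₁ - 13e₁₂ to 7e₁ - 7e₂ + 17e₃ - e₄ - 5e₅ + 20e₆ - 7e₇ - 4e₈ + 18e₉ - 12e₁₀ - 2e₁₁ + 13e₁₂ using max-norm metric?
31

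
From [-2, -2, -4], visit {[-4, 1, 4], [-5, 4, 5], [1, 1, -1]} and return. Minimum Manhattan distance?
42
(one optimal route: (-2, -2, -4) → (-4, 1, 4) → (-5, 4, 5) → (1, 1, -1) → (-2, -2, -4))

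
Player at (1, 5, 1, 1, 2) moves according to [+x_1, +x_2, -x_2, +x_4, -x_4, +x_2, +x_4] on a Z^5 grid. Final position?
(2, 6, 1, 2, 2)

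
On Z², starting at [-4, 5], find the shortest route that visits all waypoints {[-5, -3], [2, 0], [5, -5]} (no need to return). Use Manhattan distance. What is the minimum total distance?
27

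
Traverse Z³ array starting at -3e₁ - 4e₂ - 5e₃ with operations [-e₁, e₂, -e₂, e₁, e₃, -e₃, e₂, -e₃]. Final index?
(-3, -3, -6)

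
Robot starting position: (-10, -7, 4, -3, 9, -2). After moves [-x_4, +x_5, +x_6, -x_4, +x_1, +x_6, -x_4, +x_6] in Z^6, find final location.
(-9, -7, 4, -6, 10, 1)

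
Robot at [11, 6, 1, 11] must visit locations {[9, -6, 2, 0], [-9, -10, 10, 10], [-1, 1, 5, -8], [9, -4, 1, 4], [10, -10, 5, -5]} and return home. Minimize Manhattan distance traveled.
152
(one optimal route: (11, 6, 1, 11) → (-9, -10, 10, 10) → (-1, 1, 5, -8) → (10, -10, 5, -5) → (9, -6, 2, 0) → (9, -4, 1, 4) → (11, 6, 1, 11))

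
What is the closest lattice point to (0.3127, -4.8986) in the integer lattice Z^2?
(0, -5)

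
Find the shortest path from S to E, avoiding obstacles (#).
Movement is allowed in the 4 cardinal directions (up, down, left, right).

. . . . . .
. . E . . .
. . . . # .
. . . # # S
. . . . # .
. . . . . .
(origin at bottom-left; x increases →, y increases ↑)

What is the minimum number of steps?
5
(one shortest path: (5, 2) → (5, 3) → (5, 4) → (4, 4) → (3, 4) → (2, 4))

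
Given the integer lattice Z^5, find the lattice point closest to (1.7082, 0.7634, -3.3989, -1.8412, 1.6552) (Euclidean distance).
(2, 1, -3, -2, 2)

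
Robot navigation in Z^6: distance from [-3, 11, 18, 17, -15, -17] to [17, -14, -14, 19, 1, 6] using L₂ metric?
53.2729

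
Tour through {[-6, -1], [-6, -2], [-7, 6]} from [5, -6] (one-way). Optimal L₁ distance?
24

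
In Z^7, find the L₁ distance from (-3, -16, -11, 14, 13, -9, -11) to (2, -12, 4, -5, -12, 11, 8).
107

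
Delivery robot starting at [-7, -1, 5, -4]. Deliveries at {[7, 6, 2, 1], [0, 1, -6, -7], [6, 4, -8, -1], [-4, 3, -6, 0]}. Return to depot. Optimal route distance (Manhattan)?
94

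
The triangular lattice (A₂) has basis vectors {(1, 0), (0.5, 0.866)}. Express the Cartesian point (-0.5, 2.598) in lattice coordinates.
-2b₁ + 3b₂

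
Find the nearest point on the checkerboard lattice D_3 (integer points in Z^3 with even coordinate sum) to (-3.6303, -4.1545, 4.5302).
(-4, -4, 4)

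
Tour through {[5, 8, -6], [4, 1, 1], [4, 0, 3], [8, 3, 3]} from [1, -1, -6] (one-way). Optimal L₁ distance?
38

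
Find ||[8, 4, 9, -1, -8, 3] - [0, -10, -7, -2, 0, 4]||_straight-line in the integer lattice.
24.1247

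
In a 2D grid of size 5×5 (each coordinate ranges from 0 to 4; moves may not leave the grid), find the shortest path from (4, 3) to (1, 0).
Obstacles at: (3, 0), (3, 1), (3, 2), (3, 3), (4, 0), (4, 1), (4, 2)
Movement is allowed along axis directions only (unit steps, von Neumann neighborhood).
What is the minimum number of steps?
8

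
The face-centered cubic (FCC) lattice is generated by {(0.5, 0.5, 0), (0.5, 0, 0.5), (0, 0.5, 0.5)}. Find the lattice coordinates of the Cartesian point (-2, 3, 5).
-4b₁ + 10b₃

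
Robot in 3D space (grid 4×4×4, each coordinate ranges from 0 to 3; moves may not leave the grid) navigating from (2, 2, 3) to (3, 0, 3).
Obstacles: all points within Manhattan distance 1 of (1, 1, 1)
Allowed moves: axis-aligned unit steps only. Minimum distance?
3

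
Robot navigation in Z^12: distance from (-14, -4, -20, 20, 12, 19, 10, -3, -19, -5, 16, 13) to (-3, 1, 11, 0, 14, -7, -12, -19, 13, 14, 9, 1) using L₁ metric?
203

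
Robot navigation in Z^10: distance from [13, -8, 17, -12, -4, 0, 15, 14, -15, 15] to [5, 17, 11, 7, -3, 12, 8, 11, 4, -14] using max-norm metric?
29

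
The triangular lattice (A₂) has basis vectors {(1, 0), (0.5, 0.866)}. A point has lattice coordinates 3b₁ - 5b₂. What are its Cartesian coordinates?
(0.5, -4.33)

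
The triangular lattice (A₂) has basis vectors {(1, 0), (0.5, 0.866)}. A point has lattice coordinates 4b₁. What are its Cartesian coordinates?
(4, 0)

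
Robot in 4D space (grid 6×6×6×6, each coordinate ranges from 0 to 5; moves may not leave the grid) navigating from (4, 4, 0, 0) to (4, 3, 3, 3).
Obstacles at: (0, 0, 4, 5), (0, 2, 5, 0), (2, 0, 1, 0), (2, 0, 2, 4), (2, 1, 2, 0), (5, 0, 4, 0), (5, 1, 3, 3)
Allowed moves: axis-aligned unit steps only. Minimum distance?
7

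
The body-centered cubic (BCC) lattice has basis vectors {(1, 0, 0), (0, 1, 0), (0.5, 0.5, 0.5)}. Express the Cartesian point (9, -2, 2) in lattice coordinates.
7b₁ - 4b₂ + 4b₃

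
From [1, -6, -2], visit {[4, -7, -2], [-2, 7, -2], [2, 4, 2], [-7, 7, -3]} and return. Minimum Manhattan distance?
60
(one optimal route: (1, -6, -2) → (4, -7, -2) → (2, 4, 2) → (-2, 7, -2) → (-7, 7, -3) → (1, -6, -2))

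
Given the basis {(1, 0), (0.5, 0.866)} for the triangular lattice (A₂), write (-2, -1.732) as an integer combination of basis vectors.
-b₁ - 2b₂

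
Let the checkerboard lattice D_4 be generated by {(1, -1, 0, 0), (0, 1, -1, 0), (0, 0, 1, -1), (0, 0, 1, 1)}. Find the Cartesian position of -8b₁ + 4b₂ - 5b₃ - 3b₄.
(-8, 12, -12, 2)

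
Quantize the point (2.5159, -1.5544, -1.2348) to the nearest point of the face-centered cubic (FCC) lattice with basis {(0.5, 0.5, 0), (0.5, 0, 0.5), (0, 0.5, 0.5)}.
(2.5, -1.5, -1)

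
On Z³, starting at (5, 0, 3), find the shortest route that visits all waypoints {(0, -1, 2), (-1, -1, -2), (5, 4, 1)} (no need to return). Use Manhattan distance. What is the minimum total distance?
22
(one optimal route: (5, 0, 3) → (5, 4, 1) → (0, -1, 2) → (-1, -1, -2))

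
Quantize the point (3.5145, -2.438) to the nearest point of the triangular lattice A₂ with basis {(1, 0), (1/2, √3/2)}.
(3.5, -2.598)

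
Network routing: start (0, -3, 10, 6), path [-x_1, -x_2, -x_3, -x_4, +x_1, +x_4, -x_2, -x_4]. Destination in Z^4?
(0, -5, 9, 5)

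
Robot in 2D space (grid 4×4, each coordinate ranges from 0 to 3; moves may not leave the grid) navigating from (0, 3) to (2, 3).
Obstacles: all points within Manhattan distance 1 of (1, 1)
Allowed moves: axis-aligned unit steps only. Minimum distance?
2
(one shortest path: (0, 3) → (1, 3) → (2, 3))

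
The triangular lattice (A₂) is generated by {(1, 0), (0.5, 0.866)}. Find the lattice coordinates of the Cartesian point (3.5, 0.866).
3b₁ + b₂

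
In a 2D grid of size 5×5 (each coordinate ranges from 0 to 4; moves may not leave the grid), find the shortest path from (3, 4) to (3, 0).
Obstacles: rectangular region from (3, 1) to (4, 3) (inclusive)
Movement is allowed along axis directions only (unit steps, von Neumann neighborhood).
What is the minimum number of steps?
6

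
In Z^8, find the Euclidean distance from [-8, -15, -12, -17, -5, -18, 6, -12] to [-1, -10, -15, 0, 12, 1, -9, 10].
41.6053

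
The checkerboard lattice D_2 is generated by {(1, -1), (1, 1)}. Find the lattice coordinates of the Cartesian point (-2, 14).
-8b₁ + 6b₂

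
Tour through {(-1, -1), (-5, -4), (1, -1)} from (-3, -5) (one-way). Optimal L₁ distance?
12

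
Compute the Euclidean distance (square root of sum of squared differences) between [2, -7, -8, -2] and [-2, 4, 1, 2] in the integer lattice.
15.2971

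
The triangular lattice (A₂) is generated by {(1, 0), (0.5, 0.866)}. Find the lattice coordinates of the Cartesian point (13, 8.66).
8b₁ + 10b₂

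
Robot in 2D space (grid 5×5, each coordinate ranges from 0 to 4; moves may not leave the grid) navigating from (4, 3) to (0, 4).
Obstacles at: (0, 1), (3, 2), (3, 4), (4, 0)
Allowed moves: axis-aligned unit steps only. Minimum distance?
5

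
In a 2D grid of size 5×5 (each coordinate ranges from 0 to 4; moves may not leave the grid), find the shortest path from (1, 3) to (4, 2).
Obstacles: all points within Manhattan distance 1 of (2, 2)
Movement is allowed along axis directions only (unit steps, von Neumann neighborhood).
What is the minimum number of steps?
6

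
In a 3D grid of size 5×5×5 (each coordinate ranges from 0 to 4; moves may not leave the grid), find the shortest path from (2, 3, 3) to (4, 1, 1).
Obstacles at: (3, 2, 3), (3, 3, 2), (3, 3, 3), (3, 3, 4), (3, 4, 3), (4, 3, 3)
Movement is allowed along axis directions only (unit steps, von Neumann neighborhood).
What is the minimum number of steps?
6
(one shortest path: (2, 3, 3) → (2, 2, 3) → (2, 1, 3) → (3, 1, 3) → (4, 1, 3) → (4, 1, 2) → (4, 1, 1))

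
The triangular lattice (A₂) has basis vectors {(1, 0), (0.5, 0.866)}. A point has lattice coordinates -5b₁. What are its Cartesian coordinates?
(-5, 0)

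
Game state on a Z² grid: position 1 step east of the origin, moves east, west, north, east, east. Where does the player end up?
(3, 1)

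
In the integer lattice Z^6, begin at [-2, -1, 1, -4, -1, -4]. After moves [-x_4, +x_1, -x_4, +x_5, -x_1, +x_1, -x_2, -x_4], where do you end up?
(-1, -2, 1, -7, 0, -4)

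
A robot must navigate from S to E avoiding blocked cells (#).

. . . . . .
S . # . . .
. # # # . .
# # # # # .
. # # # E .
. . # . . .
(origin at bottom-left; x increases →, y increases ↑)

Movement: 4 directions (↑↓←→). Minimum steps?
11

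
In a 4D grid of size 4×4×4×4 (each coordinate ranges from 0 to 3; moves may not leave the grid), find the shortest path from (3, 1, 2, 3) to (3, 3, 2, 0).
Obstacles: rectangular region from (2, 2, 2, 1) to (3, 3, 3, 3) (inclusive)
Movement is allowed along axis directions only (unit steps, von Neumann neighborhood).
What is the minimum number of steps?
5
(one shortest path: (3, 1, 2, 3) → (3, 1, 2, 2) → (3, 1, 2, 1) → (3, 1, 2, 0) → (3, 2, 2, 0) → (3, 3, 2, 0))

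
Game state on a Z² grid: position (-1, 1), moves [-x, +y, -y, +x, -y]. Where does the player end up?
(-1, 0)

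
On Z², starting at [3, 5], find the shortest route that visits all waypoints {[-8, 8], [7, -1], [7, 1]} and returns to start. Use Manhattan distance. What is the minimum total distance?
48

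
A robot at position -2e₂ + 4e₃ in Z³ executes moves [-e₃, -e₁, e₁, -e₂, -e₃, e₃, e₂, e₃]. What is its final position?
(0, -2, 4)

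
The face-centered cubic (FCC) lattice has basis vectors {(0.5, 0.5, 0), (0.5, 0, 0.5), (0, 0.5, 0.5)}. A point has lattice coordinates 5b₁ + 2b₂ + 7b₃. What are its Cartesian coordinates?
(3.5, 6, 4.5)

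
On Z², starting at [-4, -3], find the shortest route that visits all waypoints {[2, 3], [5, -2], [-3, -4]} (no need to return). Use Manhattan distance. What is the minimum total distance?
20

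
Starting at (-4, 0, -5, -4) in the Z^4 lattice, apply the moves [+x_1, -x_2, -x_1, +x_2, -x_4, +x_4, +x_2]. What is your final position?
(-4, 1, -5, -4)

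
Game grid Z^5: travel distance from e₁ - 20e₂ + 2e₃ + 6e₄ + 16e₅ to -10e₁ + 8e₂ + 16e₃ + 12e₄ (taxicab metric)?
75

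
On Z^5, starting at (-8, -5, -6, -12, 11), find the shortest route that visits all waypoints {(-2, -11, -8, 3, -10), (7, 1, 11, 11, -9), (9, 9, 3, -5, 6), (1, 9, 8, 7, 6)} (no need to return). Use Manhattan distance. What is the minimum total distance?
160
(one optimal route: (-8, -5, -6, -12, 11) → (-2, -11, -8, 3, -10) → (7, 1, 11, 11, -9) → (1, 9, 8, 7, 6) → (9, 9, 3, -5, 6))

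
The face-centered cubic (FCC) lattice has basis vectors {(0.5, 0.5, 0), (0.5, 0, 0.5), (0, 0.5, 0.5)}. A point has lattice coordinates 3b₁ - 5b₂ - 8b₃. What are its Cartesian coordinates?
(-1, -2.5, -6.5)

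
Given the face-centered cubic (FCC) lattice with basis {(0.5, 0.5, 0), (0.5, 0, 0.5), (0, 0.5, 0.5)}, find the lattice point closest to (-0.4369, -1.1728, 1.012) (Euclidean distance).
(-0.5, -1.5, 1)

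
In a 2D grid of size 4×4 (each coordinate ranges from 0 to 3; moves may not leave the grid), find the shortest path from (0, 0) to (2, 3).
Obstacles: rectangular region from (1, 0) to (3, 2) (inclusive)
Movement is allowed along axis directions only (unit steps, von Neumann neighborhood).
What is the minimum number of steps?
5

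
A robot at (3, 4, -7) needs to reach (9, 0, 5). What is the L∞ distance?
12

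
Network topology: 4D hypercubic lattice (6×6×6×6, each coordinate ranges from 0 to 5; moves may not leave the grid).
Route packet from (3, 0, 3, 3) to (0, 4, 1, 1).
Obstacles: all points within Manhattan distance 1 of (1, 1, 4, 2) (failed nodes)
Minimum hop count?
11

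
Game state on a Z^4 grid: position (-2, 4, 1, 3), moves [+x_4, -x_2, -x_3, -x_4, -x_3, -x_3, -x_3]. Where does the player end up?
(-2, 3, -3, 3)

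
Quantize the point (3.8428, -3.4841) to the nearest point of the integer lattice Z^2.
(4, -3)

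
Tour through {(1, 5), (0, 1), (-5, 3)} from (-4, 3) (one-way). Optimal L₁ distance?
13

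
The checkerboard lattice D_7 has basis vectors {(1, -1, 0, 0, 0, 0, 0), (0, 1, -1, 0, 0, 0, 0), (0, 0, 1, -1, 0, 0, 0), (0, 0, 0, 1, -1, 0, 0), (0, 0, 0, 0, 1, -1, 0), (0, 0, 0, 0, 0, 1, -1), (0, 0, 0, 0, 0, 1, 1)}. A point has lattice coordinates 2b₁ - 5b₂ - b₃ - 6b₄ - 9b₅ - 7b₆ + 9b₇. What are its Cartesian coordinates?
(2, -7, 4, -5, -3, 11, 16)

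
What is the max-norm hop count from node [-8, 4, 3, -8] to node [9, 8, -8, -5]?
17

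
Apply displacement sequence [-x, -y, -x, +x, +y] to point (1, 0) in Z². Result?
(0, 0)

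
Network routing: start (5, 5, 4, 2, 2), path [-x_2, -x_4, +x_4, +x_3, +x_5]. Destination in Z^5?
(5, 4, 5, 2, 3)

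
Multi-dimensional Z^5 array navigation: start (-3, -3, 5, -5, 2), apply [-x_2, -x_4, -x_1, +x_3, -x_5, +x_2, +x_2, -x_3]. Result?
(-4, -2, 5, -6, 1)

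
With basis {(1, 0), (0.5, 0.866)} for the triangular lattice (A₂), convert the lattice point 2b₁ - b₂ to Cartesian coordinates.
(1.5, -0.866)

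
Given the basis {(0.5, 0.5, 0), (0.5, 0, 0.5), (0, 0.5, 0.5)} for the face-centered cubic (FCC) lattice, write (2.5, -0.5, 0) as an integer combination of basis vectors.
2b₁ + 3b₂ - 3b₃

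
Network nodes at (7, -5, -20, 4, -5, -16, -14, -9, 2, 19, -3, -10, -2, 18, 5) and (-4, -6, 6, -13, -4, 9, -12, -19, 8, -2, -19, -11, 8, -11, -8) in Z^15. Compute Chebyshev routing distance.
29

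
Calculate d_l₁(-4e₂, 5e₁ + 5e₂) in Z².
14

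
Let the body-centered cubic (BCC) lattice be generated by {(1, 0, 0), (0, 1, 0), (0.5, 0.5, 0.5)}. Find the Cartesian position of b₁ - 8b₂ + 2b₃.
(2, -7, 1)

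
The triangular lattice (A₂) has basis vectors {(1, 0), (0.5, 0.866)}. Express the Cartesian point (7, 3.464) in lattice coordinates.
5b₁ + 4b₂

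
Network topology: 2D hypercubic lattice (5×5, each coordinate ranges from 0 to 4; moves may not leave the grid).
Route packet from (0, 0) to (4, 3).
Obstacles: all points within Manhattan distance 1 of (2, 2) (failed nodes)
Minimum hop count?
7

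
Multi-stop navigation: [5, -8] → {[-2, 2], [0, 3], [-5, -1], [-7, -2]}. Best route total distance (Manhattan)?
28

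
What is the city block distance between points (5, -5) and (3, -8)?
5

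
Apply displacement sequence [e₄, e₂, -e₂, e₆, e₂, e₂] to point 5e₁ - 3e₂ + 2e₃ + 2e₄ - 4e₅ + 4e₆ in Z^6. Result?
(5, -1, 2, 3, -4, 5)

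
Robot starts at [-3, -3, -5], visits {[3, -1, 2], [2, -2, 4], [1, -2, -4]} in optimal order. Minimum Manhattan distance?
19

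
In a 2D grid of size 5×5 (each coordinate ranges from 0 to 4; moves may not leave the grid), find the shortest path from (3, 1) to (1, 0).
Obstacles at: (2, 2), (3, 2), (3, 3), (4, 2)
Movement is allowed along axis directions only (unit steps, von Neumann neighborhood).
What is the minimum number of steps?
3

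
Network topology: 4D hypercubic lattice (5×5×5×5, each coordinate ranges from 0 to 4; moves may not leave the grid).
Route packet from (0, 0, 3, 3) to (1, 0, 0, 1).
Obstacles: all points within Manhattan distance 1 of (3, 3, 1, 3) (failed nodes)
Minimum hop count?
6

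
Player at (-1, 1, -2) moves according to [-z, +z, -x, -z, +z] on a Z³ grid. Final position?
(-2, 1, -2)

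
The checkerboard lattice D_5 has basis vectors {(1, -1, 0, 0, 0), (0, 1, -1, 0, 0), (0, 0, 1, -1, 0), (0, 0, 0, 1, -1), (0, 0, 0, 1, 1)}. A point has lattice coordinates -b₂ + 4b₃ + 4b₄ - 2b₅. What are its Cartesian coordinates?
(0, -1, 5, -2, -6)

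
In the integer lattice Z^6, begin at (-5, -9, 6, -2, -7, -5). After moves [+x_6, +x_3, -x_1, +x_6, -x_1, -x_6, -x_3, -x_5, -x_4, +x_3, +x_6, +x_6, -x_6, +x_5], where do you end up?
(-7, -9, 7, -3, -7, -3)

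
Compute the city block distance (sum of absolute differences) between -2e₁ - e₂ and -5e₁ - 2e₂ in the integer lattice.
4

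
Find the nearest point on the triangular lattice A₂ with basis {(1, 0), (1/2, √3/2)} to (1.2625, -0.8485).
(1.5, -0.866)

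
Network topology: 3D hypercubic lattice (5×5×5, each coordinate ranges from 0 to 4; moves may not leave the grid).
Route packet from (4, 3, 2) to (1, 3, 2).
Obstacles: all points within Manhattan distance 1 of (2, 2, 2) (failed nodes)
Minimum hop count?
5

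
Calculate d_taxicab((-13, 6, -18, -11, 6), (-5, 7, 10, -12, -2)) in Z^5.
46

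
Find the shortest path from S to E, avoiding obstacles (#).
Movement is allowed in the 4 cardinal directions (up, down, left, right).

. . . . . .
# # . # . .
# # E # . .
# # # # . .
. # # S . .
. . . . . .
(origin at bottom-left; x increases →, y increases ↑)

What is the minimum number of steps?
9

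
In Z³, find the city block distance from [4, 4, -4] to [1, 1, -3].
7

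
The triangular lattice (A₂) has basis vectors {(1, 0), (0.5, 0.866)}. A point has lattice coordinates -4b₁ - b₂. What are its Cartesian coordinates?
(-4.5, -0.866)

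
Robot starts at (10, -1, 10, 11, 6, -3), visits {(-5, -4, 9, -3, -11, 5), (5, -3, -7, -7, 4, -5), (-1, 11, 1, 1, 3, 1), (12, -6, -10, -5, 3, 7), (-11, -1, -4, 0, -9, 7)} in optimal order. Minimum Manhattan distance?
200
(one optimal route: (10, -1, 10, 11, 6, -3) → (-1, 11, 1, 1, 3, 1) → (5, -3, -7, -7, 4, -5) → (12, -6, -10, -5, 3, 7) → (-11, -1, -4, 0, -9, 7) → (-5, -4, 9, -3, -11, 5))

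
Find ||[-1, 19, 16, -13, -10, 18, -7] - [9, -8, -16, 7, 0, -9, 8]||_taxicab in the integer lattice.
141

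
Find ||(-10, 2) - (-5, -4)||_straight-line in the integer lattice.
7.81025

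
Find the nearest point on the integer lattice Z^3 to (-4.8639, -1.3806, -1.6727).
(-5, -1, -2)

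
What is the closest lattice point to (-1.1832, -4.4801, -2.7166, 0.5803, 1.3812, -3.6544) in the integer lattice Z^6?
(-1, -4, -3, 1, 1, -4)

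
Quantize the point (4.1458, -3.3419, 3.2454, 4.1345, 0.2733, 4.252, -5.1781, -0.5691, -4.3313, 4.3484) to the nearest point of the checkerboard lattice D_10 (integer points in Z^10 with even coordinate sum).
(4, -3, 3, 4, 0, 4, -5, -1, -4, 4)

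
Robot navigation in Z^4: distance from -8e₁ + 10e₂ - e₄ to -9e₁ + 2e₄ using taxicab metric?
14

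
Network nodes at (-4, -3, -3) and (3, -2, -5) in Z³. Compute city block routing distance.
10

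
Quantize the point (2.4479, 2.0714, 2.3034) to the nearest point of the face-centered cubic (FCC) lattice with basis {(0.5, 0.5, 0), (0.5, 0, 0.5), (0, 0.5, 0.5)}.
(2.5, 2, 2.5)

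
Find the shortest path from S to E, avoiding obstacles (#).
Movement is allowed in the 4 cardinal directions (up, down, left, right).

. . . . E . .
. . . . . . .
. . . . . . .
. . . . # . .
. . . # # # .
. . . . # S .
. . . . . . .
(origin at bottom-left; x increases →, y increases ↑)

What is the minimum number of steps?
8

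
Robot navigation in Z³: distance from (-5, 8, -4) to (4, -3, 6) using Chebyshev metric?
11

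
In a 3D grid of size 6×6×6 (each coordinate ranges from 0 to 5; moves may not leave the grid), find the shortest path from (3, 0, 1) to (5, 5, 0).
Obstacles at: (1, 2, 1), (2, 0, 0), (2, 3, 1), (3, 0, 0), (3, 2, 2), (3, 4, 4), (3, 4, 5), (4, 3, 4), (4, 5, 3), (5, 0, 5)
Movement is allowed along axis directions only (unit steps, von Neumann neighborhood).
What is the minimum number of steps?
8
(one shortest path: (3, 0, 1) → (4, 0, 1) → (5, 0, 1) → (5, 1, 1) → (5, 2, 1) → (5, 3, 1) → (5, 4, 1) → (5, 5, 1) → (5, 5, 0))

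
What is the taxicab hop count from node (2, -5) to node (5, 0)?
8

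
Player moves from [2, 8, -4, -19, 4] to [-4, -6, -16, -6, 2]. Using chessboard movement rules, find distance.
14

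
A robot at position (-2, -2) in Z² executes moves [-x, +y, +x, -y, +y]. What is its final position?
(-2, -1)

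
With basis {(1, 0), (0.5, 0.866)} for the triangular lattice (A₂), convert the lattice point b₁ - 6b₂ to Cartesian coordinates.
(-2, -5.196)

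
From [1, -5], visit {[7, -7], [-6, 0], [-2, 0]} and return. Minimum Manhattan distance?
40
(one optimal route: (1, -5) → (7, -7) → (-6, 0) → (-2, 0) → (1, -5))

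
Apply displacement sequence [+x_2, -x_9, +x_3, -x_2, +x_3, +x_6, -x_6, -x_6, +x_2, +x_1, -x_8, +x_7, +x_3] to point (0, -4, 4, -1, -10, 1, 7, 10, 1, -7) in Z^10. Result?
(1, -3, 7, -1, -10, 0, 8, 9, 0, -7)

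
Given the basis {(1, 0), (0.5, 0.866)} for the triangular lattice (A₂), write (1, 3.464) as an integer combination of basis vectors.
-b₁ + 4b₂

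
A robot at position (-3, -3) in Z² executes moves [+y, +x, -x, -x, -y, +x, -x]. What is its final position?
(-4, -3)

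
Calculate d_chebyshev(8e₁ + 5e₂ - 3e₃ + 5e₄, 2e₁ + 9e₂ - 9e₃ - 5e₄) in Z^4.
10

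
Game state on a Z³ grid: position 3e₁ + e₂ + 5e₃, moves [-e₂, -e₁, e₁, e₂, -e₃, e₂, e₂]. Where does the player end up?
(3, 3, 4)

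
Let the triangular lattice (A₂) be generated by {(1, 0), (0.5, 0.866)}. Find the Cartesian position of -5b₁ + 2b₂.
(-4, 1.732)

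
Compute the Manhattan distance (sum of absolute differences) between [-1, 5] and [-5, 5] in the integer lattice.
4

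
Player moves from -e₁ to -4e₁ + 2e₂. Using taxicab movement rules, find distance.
5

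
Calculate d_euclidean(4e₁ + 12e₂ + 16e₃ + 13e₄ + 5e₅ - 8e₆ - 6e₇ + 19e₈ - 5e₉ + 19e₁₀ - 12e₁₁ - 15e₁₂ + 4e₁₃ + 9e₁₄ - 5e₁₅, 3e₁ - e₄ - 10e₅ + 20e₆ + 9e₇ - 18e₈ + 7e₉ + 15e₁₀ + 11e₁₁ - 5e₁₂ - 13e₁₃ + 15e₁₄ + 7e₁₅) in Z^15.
66.7683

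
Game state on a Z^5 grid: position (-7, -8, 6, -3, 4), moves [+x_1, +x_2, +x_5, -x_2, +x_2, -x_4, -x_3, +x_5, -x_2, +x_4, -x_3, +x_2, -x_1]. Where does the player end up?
(-7, -7, 4, -3, 6)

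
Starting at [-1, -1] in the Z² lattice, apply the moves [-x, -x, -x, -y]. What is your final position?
(-4, -2)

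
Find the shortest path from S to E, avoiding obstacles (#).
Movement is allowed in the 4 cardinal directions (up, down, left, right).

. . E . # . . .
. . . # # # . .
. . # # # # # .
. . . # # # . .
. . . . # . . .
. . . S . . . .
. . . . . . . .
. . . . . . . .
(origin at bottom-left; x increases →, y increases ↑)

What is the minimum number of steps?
8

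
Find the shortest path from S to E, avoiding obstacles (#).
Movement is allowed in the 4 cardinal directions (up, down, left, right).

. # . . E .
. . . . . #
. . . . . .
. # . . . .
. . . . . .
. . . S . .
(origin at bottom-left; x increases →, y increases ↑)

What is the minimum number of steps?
6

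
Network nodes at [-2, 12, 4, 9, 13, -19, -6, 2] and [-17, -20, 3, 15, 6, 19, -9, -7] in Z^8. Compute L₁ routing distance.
111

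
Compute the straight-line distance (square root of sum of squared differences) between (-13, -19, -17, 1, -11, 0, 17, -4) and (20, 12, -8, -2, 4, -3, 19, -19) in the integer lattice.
51.0196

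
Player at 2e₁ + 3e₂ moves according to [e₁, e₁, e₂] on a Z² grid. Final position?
(4, 4)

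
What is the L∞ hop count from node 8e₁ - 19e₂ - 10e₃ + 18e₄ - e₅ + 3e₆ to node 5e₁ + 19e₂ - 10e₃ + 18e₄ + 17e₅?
38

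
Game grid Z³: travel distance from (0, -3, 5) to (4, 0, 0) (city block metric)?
12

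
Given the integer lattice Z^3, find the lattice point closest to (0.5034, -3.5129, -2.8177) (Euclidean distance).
(1, -4, -3)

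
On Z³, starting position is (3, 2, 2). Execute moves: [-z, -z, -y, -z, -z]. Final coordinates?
(3, 1, -2)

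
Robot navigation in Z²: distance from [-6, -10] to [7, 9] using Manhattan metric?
32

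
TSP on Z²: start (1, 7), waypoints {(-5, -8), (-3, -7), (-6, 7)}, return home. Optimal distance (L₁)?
44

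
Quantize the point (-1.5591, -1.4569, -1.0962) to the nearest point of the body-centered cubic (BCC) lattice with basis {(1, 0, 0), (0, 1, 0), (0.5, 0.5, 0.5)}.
(-1.5, -1.5, -1.5)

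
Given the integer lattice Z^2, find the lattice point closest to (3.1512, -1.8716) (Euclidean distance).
(3, -2)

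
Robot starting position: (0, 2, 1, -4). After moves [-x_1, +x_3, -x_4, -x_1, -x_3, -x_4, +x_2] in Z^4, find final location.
(-2, 3, 1, -6)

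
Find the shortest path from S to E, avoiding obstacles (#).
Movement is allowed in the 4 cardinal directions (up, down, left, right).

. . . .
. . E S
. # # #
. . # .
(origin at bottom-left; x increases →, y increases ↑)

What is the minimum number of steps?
1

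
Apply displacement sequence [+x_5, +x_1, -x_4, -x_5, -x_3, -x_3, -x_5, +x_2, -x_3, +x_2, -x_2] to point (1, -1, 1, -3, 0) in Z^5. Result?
(2, 0, -2, -4, -1)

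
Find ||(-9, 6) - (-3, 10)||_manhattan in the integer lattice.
10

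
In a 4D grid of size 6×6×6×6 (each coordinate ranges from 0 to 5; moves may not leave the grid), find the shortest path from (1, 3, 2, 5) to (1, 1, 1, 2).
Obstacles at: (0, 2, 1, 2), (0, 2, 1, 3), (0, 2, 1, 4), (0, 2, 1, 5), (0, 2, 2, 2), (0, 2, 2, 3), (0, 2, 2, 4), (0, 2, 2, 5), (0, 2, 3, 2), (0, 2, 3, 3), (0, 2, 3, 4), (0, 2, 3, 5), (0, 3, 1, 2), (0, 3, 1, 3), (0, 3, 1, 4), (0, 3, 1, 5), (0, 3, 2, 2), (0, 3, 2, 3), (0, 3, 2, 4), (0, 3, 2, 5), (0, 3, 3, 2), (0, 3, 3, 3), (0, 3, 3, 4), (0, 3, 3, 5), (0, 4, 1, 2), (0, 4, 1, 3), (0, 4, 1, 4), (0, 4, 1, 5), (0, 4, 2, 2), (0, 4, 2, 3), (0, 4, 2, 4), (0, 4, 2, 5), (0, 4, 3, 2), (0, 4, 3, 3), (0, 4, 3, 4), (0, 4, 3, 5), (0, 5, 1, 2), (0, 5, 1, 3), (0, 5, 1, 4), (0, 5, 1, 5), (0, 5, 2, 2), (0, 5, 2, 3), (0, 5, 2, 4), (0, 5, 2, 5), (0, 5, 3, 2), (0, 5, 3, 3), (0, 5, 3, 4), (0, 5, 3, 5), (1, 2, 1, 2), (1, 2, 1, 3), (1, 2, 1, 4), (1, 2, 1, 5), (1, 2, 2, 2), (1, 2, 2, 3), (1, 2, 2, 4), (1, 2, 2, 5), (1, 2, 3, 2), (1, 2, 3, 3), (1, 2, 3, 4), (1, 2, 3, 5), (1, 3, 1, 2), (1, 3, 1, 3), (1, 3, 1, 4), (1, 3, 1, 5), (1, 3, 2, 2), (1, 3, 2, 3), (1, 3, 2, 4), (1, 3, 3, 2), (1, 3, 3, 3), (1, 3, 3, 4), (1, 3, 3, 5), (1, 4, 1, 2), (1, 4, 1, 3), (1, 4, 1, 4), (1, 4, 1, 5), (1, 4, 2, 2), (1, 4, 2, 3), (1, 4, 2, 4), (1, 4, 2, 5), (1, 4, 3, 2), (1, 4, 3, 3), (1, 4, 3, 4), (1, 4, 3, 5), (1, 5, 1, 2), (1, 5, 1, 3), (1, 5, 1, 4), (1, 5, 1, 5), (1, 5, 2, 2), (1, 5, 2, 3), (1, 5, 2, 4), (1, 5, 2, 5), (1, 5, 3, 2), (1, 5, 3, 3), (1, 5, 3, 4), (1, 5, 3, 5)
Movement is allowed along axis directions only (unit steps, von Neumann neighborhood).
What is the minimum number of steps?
8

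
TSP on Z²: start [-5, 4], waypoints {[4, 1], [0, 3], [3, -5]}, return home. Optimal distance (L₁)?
36
(one optimal route: (-5, 4) → (4, 1) → (3, -5) → (0, 3) → (-5, 4))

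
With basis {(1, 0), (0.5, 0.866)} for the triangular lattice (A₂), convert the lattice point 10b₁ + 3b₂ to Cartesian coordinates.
(11.5, 2.598)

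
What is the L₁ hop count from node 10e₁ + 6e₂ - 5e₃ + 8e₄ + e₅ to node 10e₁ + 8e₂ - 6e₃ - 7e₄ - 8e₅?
27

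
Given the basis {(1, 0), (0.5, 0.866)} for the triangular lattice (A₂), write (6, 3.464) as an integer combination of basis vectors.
4b₁ + 4b₂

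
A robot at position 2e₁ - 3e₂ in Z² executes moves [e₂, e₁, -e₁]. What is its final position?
(2, -2)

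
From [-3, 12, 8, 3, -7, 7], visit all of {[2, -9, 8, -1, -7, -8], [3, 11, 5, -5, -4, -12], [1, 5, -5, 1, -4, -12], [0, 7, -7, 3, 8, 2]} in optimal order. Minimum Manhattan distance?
135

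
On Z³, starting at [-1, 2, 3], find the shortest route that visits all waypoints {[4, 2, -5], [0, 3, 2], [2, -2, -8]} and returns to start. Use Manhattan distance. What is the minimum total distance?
42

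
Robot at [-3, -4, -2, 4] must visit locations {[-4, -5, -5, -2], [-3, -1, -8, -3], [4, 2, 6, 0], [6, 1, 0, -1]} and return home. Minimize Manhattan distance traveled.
76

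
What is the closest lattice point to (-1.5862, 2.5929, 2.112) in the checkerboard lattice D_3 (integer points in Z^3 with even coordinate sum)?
(-1, 3, 2)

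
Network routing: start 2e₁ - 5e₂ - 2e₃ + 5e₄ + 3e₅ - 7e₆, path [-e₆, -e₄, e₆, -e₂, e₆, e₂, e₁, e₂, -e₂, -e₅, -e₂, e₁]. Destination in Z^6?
(4, -6, -2, 4, 2, -6)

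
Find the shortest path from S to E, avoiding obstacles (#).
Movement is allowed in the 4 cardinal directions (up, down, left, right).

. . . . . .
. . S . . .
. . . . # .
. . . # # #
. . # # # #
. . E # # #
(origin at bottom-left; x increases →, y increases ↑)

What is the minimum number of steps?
6
(one shortest path: (2, 4) → (1, 4) → (1, 3) → (1, 2) → (1, 1) → (1, 0) → (2, 0))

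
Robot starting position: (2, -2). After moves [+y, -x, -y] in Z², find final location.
(1, -2)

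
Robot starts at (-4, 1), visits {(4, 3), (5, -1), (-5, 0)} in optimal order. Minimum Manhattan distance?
18
(one optimal route: (-4, 1) → (-5, 0) → (5, -1) → (4, 3))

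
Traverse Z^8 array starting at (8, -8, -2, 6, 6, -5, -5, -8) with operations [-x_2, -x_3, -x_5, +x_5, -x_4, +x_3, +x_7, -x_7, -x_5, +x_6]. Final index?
(8, -9, -2, 5, 5, -4, -5, -8)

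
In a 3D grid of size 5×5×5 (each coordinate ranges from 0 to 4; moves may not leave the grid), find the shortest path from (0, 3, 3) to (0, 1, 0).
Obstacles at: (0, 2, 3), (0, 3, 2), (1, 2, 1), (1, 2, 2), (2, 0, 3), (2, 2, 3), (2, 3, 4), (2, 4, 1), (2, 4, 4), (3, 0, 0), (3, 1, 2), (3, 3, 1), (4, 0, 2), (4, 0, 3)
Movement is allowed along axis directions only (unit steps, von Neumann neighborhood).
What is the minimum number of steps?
7
(one shortest path: (0, 3, 3) → (1, 3, 3) → (1, 2, 3) → (1, 1, 3) → (0, 1, 3) → (0, 1, 2) → (0, 1, 1) → (0, 1, 0))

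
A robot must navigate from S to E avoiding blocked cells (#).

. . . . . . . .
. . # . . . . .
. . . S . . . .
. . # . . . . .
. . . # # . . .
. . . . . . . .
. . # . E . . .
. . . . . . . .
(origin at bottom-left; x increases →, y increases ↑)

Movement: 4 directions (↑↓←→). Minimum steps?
7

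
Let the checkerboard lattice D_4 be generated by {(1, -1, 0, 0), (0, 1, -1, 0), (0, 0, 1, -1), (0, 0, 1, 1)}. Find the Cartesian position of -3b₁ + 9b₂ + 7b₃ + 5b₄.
(-3, 12, 3, -2)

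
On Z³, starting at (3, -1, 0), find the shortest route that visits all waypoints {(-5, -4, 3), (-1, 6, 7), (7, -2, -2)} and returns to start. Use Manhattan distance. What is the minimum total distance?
62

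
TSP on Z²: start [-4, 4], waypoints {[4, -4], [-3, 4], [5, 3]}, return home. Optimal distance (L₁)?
34
(one optimal route: (-4, 4) → (4, -4) → (5, 3) → (-3, 4) → (-4, 4))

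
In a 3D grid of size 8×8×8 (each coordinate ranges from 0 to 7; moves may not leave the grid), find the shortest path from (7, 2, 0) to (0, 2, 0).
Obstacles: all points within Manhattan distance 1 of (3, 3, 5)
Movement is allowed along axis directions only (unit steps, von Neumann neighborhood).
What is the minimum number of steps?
7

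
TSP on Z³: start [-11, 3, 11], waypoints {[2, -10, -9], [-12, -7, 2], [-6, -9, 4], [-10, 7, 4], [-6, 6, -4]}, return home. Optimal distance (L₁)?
106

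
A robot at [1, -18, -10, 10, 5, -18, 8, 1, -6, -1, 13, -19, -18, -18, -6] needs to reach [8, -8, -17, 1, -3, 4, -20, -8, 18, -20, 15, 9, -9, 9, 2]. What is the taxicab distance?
217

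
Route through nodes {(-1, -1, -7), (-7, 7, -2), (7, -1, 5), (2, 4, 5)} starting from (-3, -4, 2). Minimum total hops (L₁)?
62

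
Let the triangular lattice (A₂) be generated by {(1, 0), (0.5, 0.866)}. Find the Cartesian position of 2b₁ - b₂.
(1.5, -0.866)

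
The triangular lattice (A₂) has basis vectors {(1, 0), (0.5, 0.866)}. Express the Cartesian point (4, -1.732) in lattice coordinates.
5b₁ - 2b₂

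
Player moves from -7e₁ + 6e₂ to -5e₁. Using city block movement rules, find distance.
8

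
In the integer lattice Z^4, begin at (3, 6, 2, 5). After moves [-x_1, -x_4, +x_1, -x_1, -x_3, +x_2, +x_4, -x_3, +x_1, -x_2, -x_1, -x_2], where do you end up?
(2, 5, 0, 5)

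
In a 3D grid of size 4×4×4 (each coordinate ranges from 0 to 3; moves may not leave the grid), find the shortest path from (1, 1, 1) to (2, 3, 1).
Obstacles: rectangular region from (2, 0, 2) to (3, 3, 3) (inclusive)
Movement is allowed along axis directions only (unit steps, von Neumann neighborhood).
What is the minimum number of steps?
3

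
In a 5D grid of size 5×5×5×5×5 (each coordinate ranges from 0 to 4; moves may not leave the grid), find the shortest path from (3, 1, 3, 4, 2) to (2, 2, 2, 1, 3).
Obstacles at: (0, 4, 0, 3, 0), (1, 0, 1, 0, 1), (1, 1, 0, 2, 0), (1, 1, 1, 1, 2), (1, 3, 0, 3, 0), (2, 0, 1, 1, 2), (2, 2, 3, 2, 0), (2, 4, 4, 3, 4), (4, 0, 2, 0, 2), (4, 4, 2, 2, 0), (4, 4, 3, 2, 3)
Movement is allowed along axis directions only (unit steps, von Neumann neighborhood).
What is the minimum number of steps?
7
(one shortest path: (3, 1, 3, 4, 2) → (2, 1, 3, 4, 2) → (2, 2, 3, 4, 2) → (2, 2, 2, 4, 2) → (2, 2, 2, 3, 2) → (2, 2, 2, 2, 2) → (2, 2, 2, 1, 2) → (2, 2, 2, 1, 3))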